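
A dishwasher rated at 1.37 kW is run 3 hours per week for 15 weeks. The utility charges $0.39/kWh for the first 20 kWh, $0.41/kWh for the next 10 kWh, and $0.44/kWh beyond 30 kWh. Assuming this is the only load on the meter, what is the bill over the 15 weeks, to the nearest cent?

Runtime = 3 h/week × 15 weeks = 45 h
Energy = 1.37 kW × 45 h = 61.65 kWh
Tier 1 (0–20 kWh): 20 × $0.39 = $7.8
Tier 2 (20–30 kWh): 10 × $0.41 = $4.1
Above 30 kWh: 31.65 × $0.44 = $13.926
Bill = $25.83

$25.83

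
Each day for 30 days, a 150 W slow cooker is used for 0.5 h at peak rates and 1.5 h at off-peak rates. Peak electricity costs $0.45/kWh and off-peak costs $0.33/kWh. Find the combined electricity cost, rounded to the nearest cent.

$3.24

Peak energy = 0.15 kW × 0.5 h × 30 = 2.25 kWh
Off-peak energy = 0.15 kW × 1.5 h × 30 = 6.75 kWh
Cost = 2.25 × $0.45 + 6.75 × $0.33 = $1.0125 + $2.2275 = $3.24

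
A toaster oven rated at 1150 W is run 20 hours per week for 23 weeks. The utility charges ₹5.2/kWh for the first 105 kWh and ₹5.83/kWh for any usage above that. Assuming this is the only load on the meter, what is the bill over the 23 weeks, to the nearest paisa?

₹3017.92

Runtime = 20 h/week × 23 weeks = 460 h
Energy = 1.15 kW × 460 h = 529 kWh
Tier 1 (0–105 kWh): 105 × ₹5.2 = ₹546
Above 105 kWh: 424 × ₹5.83 = ₹2471.92
Bill = ₹3017.92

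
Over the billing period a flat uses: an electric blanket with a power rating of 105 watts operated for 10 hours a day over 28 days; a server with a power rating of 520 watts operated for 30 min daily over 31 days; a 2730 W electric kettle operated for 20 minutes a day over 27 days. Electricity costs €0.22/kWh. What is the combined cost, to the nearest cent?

electric blanket: Runtime = 10 h/day × 28 days = 280 h
electric blanket: 0.105 kW × 280 h = 29.4 kWh
server: Runtime = 30 min × 31 = 930 min = 15.5 h
server: 0.52 kW × 15.5 h = 8.06 kWh
electric kettle: Runtime = 20 min × 27 = 540 min = 9 h
electric kettle: 2.73 kW × 9 h = 24.57 kWh
Total energy = 62.03 kWh
Cost = 62.03 × €0.22 = €13.65

€13.65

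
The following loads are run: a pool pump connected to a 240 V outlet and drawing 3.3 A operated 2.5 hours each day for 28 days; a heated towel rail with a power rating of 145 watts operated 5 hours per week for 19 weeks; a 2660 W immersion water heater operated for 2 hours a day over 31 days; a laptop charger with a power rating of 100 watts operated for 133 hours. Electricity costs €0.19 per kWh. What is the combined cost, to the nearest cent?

€47.01

pool pump: Power = 3.3 A × 240 V = 792 W = 0.792 kW
pool pump: Runtime = 2.5 h/day × 28 days = 70 h
pool pump: 0.792 kW × 70 h = 55.44 kWh
heated towel rail: Runtime = 5 h/week × 19 weeks = 95 h
heated towel rail: 0.145 kW × 95 h = 13.775 kWh
immersion water heater: Runtime = 2 h/day × 31 days = 62 h
immersion water heater: 2.66 kW × 62 h = 164.92 kWh
laptop charger: 0.1 kW × 133 h = 13.3 kWh
Total energy = 247.435 kWh
Cost = 247.435 × €0.19 = €47.01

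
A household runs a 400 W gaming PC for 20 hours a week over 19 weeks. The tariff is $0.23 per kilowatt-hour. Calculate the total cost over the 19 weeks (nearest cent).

$34.96

Runtime = 20 h/week × 19 weeks = 380 h
Energy = 0.4 kW × 380 h = 152 kWh
Cost = 152 kWh × $0.23/kWh = $34.96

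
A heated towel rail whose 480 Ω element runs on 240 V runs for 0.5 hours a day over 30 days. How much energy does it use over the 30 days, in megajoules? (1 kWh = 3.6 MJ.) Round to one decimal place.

Power = V²/R = 240²/480 = 120 W = 0.12 kW
Runtime = 0.5 h/day × 30 days = 15 h
Energy = 0.12 kW × 15 h = 1.8 kWh
= 1.8 × 3.6 MJ = 6.5 MJ

6.5 MJ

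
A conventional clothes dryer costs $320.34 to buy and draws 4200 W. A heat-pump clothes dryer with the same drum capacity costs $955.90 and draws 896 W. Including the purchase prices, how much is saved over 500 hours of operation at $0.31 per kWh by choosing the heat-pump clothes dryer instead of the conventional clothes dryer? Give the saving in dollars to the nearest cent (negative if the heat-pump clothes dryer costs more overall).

-$123.44

conventional clothes dryer: $320.34 + (4200/1000) kW × 500 h × $0.31 = $320.34 + $651 = $971.34
heat-pump clothes dryer: $955.90 + (896/1000) kW × 500 h × $0.31 = $955.90 + $138.88 = $1094.78
Saving = $971.34 − $1094.78 = −$123.44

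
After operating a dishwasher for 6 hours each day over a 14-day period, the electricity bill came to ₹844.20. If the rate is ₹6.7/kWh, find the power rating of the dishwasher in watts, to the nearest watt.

Energy = ₹844.20 ÷ ₹6.7/kWh = 126 kWh
Runtime = 6 h/day × 14 days = 84 h
Power = 126 kWh ÷ 84 h = 1.5 kW = 1500 W

1500 W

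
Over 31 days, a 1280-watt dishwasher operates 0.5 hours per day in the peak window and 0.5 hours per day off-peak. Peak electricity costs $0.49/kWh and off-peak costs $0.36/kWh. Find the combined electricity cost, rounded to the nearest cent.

$16.86

Peak energy = 1.28 kW × 0.5 h × 31 = 19.84 kWh
Off-peak energy = 1.28 kW × 0.5 h × 31 = 19.84 kWh
Cost = 19.84 × $0.49 + 19.84 × $0.36 = $9.7216 + $7.1424 = $16.86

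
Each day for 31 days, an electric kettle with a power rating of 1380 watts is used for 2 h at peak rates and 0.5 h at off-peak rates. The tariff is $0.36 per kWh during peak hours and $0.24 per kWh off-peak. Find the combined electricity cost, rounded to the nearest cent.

Peak energy = 1.38 kW × 2 h × 31 = 85.56 kWh
Off-peak energy = 1.38 kW × 0.5 h × 31 = 21.39 kWh
Cost = 85.56 × $0.36 + 21.39 × $0.24 = $30.8016 + $5.1336 = $35.94

$35.94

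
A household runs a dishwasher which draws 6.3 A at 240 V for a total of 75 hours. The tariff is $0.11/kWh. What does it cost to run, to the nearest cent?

$12.47

Power = 6.3 A × 240 V = 1512 W = 1.512 kW
Energy = 1.512 kW × 75 h = 113.4 kWh
Cost = 113.4 kWh × $0.11/kWh = $12.47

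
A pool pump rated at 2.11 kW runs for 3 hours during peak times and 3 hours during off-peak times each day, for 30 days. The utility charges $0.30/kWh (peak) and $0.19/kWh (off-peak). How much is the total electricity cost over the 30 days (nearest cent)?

$93.05

Peak energy = 2.11 kW × 3 h × 30 = 189.9 kWh
Off-peak energy = 2.11 kW × 3 h × 30 = 189.9 kWh
Cost = 189.9 × $0.30 + 189.9 × $0.19 = $56.97 + $36.081 = $93.05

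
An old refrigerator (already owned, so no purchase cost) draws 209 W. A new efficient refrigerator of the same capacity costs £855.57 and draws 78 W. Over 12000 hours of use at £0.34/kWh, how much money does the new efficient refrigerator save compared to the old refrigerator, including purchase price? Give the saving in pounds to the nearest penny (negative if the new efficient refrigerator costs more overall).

-£321.09

old refrigerator: £0.00 + (209/1000) kW × 12000 h × £0.34 = £0.00 + £852.72 = £852.72
new efficient refrigerator: £855.57 + (78/1000) kW × 12000 h × £0.34 = £855.57 + £318.24 = £1173.81
Saving = £852.72 − £1173.81 = −£321.09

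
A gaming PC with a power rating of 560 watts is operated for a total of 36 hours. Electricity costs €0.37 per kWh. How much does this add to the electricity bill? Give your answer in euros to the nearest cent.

Energy = 0.56 kW × 36 h = 20.16 kWh
Cost = 20.16 kWh × €0.37/kWh = €7.46

€7.46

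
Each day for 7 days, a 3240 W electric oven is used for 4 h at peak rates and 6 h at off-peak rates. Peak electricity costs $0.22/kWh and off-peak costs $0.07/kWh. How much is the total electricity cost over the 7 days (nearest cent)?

$29.48

Peak energy = 3.24 kW × 4 h × 7 = 90.72 kWh
Off-peak energy = 3.24 kW × 6 h × 7 = 136.08 kWh
Cost = 90.72 × $0.22 + 136.08 × $0.07 = $19.9584 + $9.5256 = $29.48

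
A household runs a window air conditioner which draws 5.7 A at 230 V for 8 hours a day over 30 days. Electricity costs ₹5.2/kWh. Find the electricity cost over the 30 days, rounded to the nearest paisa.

₹1636.13

Power = 5.7 A × 230 V = 1311 W = 1.311 kW
Runtime = 8 h/day × 30 days = 240 h
Energy = 1.311 kW × 240 h = 314.64 kWh
Cost = 314.64 kWh × ₹5.2/kWh = ₹1636.13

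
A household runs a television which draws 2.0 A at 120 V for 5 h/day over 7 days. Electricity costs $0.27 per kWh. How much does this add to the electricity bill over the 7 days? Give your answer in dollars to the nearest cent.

Power = 2.0 A × 120 V = 240 W = 0.24 kW
Runtime = 5 h/day × 7 days = 35 h
Energy = 0.24 kW × 35 h = 8.4 kWh
Cost = 8.4 kWh × $0.27/kWh = $2.27

$2.27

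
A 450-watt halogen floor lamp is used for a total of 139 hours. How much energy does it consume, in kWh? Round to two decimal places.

Energy = 0.45 kW × 139 h = 62.55 kWh

62.55 kWh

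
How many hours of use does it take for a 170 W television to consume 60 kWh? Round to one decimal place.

352.9 h

Hours = 60 kWh ÷ 0.17 kW = 352.9 h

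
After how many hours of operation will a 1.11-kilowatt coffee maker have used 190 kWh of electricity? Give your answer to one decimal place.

171.2 h

Hours = 190 kWh ÷ 1.11 kW = 171.2 h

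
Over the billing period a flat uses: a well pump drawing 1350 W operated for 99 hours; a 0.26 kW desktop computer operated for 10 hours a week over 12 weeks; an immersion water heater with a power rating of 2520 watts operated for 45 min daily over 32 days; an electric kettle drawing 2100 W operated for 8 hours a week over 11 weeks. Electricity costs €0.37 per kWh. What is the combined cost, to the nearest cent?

well pump: 1.35 kW × 99 h = 133.65 kWh
desktop computer: Runtime = 10 h/week × 12 weeks = 120 h
desktop computer: 0.26 kW × 120 h = 31.2 kWh
immersion water heater: Runtime = 45 min × 32 = 1440 min = 24 h
immersion water heater: 2.52 kW × 24 h = 60.48 kWh
electric kettle: Runtime = 8 h/week × 11 weeks = 88 h
electric kettle: 2.1 kW × 88 h = 184.8 kWh
Total energy = 410.13 kWh
Cost = 410.13 × €0.37 = €151.75

€151.75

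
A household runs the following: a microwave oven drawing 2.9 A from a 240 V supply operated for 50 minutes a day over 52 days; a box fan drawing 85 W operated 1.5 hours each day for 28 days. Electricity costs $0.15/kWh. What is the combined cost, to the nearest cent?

$5.06

microwave oven: Power = 2.9 A × 240 V = 696 W = 0.696 kW
microwave oven: Runtime = 50 min × 52 = 2600 min = 43.333333… h
microwave oven: 0.696 kW × 43.333333… h = 30.16 kWh
box fan: Runtime = 1.5 h/day × 28 days = 42 h
box fan: 0.085 kW × 42 h = 3.57 kWh
Total energy = 33.73 kWh
Cost = 33.73 × $0.15 = $5.06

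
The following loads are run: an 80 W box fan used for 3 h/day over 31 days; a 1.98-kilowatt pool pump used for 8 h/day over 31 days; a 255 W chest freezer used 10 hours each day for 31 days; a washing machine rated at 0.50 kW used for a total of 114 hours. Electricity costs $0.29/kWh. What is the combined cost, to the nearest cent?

box fan: Runtime = 3 h/day × 31 days = 93 h
box fan: 0.08 kW × 93 h = 7.44 kWh
pool pump: Runtime = 8 h/day × 31 days = 248 h
pool pump: 1.98 kW × 248 h = 491.04 kWh
chest freezer: Runtime = 10 h/day × 31 days = 310 h
chest freezer: 0.255 kW × 310 h = 79.05 kWh
washing machine: 0.5 kW × 114 h = 57 kWh
Total energy = 634.53 kWh
Cost = 634.53 × $0.29 = $184.01

$184.01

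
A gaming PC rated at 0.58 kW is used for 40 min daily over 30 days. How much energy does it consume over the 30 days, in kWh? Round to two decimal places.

Runtime = 40 min × 30 = 1200 min = 20 h
Energy = 0.58 kW × 20 h = 11.6 kWh

11.60 kWh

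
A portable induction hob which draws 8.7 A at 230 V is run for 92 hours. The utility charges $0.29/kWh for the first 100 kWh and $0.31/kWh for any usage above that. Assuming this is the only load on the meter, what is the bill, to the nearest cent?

Power = 8.7 A × 230 V = 2001 W = 2.001 kW
Energy = 2.001 kW × 92 h = 184.092 kWh
Tier 1 (0–100 kWh): 100 × $0.29 = $29
Above 100 kWh: 84.092 × $0.31 = $26.06852
Bill = $55.07

$55.07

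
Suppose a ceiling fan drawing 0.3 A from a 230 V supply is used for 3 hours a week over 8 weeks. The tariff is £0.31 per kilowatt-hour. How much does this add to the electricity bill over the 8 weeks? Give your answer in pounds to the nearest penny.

Power = 0.3 A × 230 V = 69 W = 0.069 kW
Runtime = 3 h/week × 8 weeks = 24 h
Energy = 0.069 kW × 24 h = 1.656 kWh
Cost = 1.656 kWh × £0.31/kWh = £0.51

£0.51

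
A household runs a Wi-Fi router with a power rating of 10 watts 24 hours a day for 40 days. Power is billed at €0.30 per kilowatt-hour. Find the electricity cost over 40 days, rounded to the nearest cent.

Runtime = 24 h × 40 = 960 h
Energy = 0.01 kW × 960 h = 9.6 kWh
Cost = 9.6 kWh × €0.30/kWh = €2.88

€2.88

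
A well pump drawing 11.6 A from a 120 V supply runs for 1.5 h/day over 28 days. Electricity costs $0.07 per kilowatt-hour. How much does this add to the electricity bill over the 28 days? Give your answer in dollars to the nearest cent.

$4.09

Power = 11.6 A × 120 V = 1392 W = 1.392 kW
Runtime = 1.5 h/day × 28 days = 42 h
Energy = 1.392 kW × 42 h = 58.464 kWh
Cost = 58.464 kWh × $0.07/kWh = $4.09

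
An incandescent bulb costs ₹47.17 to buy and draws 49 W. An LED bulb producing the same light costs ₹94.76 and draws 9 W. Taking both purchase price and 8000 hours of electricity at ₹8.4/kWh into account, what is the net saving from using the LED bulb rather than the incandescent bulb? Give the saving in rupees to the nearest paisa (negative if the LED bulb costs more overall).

₹2640.41

incandescent bulb: ₹47.17 + (49/1000) kW × 8000 h × ₹8.4 = ₹47.17 + ₹3292.8 = ₹3339.97
LED bulb: ₹94.76 + (9/1000) kW × 8000 h × ₹8.4 = ₹94.76 + ₹604.8 = ₹699.56
Saving = ₹3339.97 − ₹699.56 = ₹2640.41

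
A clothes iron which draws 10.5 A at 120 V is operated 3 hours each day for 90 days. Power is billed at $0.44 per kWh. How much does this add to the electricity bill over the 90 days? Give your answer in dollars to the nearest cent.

Power = 10.5 A × 120 V = 1260 W = 1.26 kW
Runtime = 3 h/day × 90 days = 270 h
Energy = 1.26 kW × 270 h = 340.2 kWh
Cost = 340.2 kWh × $0.44/kWh = $149.69

$149.69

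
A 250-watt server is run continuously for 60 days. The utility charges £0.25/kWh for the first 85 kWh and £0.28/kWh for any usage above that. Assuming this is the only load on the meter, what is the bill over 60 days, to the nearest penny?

Runtime = 24 h × 60 = 1440 h
Energy = 0.25 kW × 1440 h = 360 kWh
Tier 1 (0–85 kWh): 85 × £0.25 = £21.25
Above 85 kWh: 275 × £0.28 = £77
Bill = £98.25

£98.25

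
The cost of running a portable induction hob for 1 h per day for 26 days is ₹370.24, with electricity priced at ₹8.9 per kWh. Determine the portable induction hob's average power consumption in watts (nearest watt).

1600 W

Energy = ₹370.24 ÷ ₹8.9/kWh = 41.6 kWh
Runtime = 1 h/day × 26 days = 26 h
Power = 41.6 kWh ÷ 26 h = 1.6 kW = 1600 W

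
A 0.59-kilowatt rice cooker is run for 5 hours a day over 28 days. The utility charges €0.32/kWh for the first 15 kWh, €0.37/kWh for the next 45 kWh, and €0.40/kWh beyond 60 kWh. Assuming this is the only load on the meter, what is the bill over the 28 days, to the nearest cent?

€30.49

Runtime = 5 h/day × 28 days = 140 h
Energy = 0.59 kW × 140 h = 82.6 kWh
Tier 1 (0–15 kWh): 15 × €0.32 = €4.8
Tier 2 (15–60 kWh): 45 × €0.37 = €16.65
Above 60 kWh: 22.6 × €0.40 = €9.04
Bill = €30.49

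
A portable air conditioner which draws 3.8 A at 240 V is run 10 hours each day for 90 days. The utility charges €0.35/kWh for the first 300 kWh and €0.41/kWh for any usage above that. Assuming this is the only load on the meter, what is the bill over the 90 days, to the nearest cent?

€318.53

Power = 3.8 A × 240 V = 912 W = 0.912 kW
Runtime = 10 h/day × 90 days = 900 h
Energy = 0.912 kW × 900 h = 820.8 kWh
Tier 1 (0–300 kWh): 300 × €0.35 = €105
Above 300 kWh: 520.8 × €0.41 = €213.528
Bill = €318.53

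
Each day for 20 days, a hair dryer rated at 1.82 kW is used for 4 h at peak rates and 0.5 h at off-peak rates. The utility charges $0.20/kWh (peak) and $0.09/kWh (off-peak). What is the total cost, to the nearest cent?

Peak energy = 1.82 kW × 4 h × 20 = 145.6 kWh
Off-peak energy = 1.82 kW × 0.5 h × 20 = 18.2 kWh
Cost = 145.6 × $0.20 + 18.2 × $0.09 = $29.12 + $1.638 = $30.76

$30.76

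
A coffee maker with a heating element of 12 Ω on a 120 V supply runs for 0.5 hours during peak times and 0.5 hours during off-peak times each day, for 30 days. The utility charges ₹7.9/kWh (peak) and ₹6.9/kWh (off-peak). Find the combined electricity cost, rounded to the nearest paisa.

Power = V²/R = 120²/12 = 1200 W = 1.2 kW
Peak energy = 1.2 kW × 0.5 h × 30 = 18 kWh
Off-peak energy = 1.2 kW × 0.5 h × 30 = 18 kWh
Cost = 18 × ₹7.9 + 18 × ₹6.9 = ₹142.2 + ₹124.2 = ₹266.40

₹266.40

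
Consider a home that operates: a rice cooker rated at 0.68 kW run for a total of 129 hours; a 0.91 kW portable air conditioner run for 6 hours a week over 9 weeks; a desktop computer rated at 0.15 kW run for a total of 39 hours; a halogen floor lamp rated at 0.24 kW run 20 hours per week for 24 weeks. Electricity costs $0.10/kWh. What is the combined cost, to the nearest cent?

rice cooker: 0.68 kW × 129 h = 87.72 kWh
portable air conditioner: Runtime = 6 h/week × 9 weeks = 54 h
portable air conditioner: 0.91 kW × 54 h = 49.14 kWh
desktop computer: 0.15 kW × 39 h = 5.85 kWh
halogen floor lamp: Runtime = 20 h/week × 24 weeks = 480 h
halogen floor lamp: 0.24 kW × 480 h = 115.2 kWh
Total energy = 257.91 kWh
Cost = 257.91 × $0.10 = $25.79

$25.79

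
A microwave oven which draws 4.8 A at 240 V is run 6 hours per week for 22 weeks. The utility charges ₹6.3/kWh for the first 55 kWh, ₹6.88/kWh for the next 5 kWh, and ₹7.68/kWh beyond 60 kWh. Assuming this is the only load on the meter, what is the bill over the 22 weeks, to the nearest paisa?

Power = 4.8 A × 240 V = 1152 W = 1.152 kW
Runtime = 6 h/week × 22 weeks = 132 h
Energy = 1.152 kW × 132 h = 152.064 kWh
Tier 1 (0–55 kWh): 55 × ₹6.3 = ₹346.5
Tier 2 (55–60 kWh): 5 × ₹6.88 = ₹34.4
Above 60 kWh: 92.064 × ₹7.68 = ₹707.05152
Bill = ₹1087.95

₹1087.95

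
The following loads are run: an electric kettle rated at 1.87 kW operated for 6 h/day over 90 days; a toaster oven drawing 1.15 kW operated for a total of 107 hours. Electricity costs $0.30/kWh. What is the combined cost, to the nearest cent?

electric kettle: Runtime = 6 h/day × 90 days = 540 h
electric kettle: 1.87 kW × 540 h = 1009.8 kWh
toaster oven: 1.15 kW × 107 h = 123.05 kWh
Total energy = 1132.85 kWh
Cost = 1132.85 × $0.30 = $339.86

$339.86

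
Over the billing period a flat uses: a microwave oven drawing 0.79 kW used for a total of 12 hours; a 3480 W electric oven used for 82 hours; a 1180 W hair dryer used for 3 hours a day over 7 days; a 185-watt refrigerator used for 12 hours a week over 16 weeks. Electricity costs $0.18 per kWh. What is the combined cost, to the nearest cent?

microwave oven: 0.79 kW × 12 h = 9.48 kWh
electric oven: 3.48 kW × 82 h = 285.36 kWh
hair dryer: Runtime = 3 h/day × 7 days = 21 h
hair dryer: 1.18 kW × 21 h = 24.78 kWh
refrigerator: Runtime = 12 h/week × 16 weeks = 192 h
refrigerator: 0.185 kW × 192 h = 35.52 kWh
Total energy = 355.14 kWh
Cost = 355.14 × $0.18 = $63.93

$63.93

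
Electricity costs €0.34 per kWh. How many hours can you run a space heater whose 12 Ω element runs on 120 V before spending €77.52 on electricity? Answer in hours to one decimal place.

190.0 h

Power = V²/R = 120²/12 = 1200 W = 1.2 kW
Energy available = €77.52 ÷ €0.34/kWh = 228 kWh
Hours = 228 kWh ÷ 1.2 kW = 190.0 h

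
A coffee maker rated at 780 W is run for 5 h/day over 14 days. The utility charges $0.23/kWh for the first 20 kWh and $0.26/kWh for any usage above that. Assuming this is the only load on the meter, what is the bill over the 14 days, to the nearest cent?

Runtime = 5 h/day × 14 days = 70 h
Energy = 0.78 kW × 70 h = 54.6 kWh
Tier 1 (0–20 kWh): 20 × $0.23 = $4.6
Above 20 kWh: 34.6 × $0.26 = $8.996
Bill = $13.60

$13.60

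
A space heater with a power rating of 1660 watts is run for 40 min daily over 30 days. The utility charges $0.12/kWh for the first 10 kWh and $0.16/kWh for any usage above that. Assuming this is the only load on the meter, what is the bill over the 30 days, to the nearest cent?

$4.91

Runtime = 40 min × 30 = 1200 min = 20 h
Energy = 1.66 kW × 20 h = 33.2 kWh
Tier 1 (0–10 kWh): 10 × $0.12 = $1.2
Above 10 kWh: 23.2 × $0.16 = $3.712
Bill = $4.91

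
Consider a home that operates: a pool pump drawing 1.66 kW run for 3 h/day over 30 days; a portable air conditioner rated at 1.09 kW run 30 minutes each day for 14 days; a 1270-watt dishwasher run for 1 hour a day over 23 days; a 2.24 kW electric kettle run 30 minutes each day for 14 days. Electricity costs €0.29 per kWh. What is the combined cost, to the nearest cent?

pool pump: Runtime = 3 h/day × 30 days = 90 h
pool pump: 1.66 kW × 90 h = 149.4 kWh
portable air conditioner: Runtime = 30 min × 14 = 420 min = 7 h
portable air conditioner: 1.09 kW × 7 h = 7.63 kWh
dishwasher: Runtime = 1 h/day × 23 days = 23 h
dishwasher: 1.27 kW × 23 h = 29.21 kWh
electric kettle: Runtime = 30 min × 14 = 420 min = 7 h
electric kettle: 2.24 kW × 7 h = 15.68 kWh
Total energy = 201.92 kWh
Cost = 201.92 × €0.29 = €58.56

€58.56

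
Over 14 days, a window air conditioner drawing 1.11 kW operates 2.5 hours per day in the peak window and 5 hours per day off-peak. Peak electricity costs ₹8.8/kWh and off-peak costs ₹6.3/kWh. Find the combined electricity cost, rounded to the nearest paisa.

Peak energy = 1.11 kW × 2.5 h × 14 = 38.85 kWh
Off-peak energy = 1.11 kW × 5 h × 14 = 77.7 kWh
Cost = 38.85 × ₹8.8 + 77.7 × ₹6.3 = ₹341.88 + ₹489.51 = ₹831.39

₹831.39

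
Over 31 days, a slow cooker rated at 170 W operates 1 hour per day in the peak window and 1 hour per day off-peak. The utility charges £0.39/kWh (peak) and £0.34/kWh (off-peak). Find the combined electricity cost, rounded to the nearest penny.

Peak energy = 0.17 kW × 1 h × 31 = 5.27 kWh
Off-peak energy = 0.17 kW × 1 h × 31 = 5.27 kWh
Cost = 5.27 × £0.39 + 5.27 × £0.34 = £2.0553 + £1.7918 = £3.85

£3.85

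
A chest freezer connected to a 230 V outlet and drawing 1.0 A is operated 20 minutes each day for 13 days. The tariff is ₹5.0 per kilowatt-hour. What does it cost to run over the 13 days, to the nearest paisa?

Power = 1.0 A × 230 V = 230 W = 0.23 kW
Runtime = 20 min × 13 = 260 min = 4.333333… h
Energy = 0.23 kW × 4.333333… h = 0.996666… kWh
Cost = 0.996666… kWh × ₹5.0/kWh = ₹4.98

₹4.98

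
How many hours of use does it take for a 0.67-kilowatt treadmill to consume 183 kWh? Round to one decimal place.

273.1 h

Hours = 183 kWh ÷ 0.67 kW = 273.1 h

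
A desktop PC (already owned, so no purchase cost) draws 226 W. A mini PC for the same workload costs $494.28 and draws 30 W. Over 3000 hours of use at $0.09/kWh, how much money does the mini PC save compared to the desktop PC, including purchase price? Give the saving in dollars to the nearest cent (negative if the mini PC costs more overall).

-$441.36

desktop PC: $0.00 + (226/1000) kW × 3000 h × $0.09 = $0.00 + $61.02 = $61.02
mini PC: $494.28 + (30/1000) kW × 3000 h × $0.09 = $494.28 + $8.1 = $502.38
Saving = $61.02 − $502.38 = −$441.36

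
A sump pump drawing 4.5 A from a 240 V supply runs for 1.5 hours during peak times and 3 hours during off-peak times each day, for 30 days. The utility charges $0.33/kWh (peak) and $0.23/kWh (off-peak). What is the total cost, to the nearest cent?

Power = 4.5 A × 240 V = 1080 W = 1.08 kW
Peak energy = 1.08 kW × 1.5 h × 30 = 48.6 kWh
Off-peak energy = 1.08 kW × 3 h × 30 = 97.2 kWh
Cost = 48.6 × $0.33 + 97.2 × $0.23 = $16.038 + $22.356 = $38.39

$38.39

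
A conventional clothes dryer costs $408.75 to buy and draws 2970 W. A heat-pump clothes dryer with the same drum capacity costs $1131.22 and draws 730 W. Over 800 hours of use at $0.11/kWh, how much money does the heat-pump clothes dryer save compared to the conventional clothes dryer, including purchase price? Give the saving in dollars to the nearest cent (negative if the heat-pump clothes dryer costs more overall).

conventional clothes dryer: $408.75 + (2970/1000) kW × 800 h × $0.11 = $408.75 + $261.36 = $670.11
heat-pump clothes dryer: $1131.22 + (730/1000) kW × 800 h × $0.11 = $1131.22 + $64.24 = $1195.46
Saving = $670.11 − $1195.46 = −$525.35

-$525.35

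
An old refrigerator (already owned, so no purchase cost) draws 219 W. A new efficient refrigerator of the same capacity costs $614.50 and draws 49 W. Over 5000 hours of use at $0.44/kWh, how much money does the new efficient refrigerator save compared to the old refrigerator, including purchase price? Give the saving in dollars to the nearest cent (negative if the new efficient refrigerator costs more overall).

old refrigerator: $0.00 + (219/1000) kW × 5000 h × $0.44 = $0.00 + $481.8 = $481.8
new efficient refrigerator: $614.50 + (49/1000) kW × 5000 h × $0.44 = $614.50 + $107.8 = $722.3
Saving = $481.8 − $722.3 = −$240.5

-$240.50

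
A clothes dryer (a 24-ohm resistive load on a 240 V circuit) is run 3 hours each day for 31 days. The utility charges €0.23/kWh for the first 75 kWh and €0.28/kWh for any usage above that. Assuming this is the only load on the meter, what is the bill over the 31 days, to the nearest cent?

€58.75

Power = V²/R = 240²/24 = 2400 W = 2.4 kW
Runtime = 3 h/day × 31 days = 93 h
Energy = 2.4 kW × 93 h = 223.2 kWh
Tier 1 (0–75 kWh): 75 × €0.23 = €17.25
Above 75 kWh: 148.2 × €0.28 = €41.496
Bill = €58.75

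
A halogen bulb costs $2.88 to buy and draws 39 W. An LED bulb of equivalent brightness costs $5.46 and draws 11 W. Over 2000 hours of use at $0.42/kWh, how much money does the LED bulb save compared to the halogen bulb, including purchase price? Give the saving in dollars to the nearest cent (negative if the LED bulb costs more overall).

$20.94

halogen bulb: $2.88 + (39/1000) kW × 2000 h × $0.42 = $2.88 + $32.76 = $35.64
LED bulb: $5.46 + (11/1000) kW × 2000 h × $0.42 = $5.46 + $9.24 = $14.7
Saving = $35.64 − $14.7 = $20.94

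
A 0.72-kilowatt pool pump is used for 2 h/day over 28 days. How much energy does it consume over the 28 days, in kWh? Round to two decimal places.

Runtime = 2 h/day × 28 days = 56 h
Energy = 0.72 kW × 56 h = 40.32 kWh

40.32 kWh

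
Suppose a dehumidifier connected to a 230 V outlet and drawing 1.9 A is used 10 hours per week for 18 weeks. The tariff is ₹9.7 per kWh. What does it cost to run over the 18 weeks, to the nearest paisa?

Power = 1.9 A × 230 V = 437 W = 0.437 kW
Runtime = 10 h/week × 18 weeks = 180 h
Energy = 0.437 kW × 180 h = 78.66 kWh
Cost = 78.66 kWh × ₹9.7/kWh = ₹763.00

₹763.00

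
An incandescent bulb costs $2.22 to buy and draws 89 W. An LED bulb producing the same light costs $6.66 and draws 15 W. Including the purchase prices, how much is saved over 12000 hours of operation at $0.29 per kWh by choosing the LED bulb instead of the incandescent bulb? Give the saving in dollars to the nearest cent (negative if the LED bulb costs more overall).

incandescent bulb: $2.22 + (89/1000) kW × 12000 h × $0.29 = $2.22 + $309.72 = $311.94
LED bulb: $6.66 + (15/1000) kW × 12000 h × $0.29 = $6.66 + $52.2 = $58.86
Saving = $311.94 − $58.86 = $253.08

$253.08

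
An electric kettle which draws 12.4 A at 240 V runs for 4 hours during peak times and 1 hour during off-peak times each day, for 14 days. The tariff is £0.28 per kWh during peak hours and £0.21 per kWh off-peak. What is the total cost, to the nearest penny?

£55.41

Power = 12.4 A × 240 V = 2976 W = 2.976 kW
Peak energy = 2.976 kW × 4 h × 14 = 166.656 kWh
Off-peak energy = 2.976 kW × 1 h × 14 = 41.664 kWh
Cost = 166.656 × £0.28 + 41.664 × £0.21 = £46.66368 + £8.74944 = £55.41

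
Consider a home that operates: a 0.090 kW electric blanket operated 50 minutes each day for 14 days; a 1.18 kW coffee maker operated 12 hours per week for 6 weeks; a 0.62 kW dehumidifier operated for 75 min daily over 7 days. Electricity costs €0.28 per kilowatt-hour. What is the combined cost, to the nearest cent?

electric blanket: Runtime = 50 min × 14 = 700 min = 11.666666… h
electric blanket: 0.09 kW × 11.666666… h = 1.05 kWh
coffee maker: Runtime = 12 h/week × 6 weeks = 72 h
coffee maker: 1.18 kW × 72 h = 84.96 kWh
dehumidifier: Runtime = 75 min × 7 = 525 min = 8.75 h
dehumidifier: 0.62 kW × 8.75 h = 5.425 kWh
Total energy = 91.435 kWh
Cost = 91.435 × €0.28 = €25.60

€25.60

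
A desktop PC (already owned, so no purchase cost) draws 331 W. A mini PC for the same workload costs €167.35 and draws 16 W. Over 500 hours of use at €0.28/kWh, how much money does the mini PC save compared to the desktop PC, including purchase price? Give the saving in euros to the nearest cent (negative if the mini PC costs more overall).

-€123.25

desktop PC: €0.00 + (331/1000) kW × 500 h × €0.28 = €0.00 + €46.34 = €46.34
mini PC: €167.35 + (16/1000) kW × 500 h × €0.28 = €167.35 + €2.24 = €169.59
Saving = €46.34 − €169.59 = −€123.25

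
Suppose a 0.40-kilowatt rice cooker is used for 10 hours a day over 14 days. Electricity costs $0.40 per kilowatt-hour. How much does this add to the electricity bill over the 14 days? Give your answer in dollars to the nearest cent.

Runtime = 10 h/day × 14 days = 140 h
Energy = 0.4 kW × 140 h = 56 kWh
Cost = 56 kWh × $0.40/kWh = $22.40

$22.40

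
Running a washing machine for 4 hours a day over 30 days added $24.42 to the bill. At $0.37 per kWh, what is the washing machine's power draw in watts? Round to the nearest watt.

550 W

Energy = $24.42 ÷ $0.37/kWh = 66 kWh
Runtime = 4 h/day × 30 days = 120 h
Power = 66 kWh ÷ 120 h = 0.55 kW = 550 W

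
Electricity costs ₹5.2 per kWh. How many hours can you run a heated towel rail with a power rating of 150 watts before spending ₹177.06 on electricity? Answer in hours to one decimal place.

Energy available = ₹177.06 ÷ ₹5.2/kWh = 34.05 kWh
Hours = 34.05 kWh ÷ 0.15 kW = 227.0 h

227.0 h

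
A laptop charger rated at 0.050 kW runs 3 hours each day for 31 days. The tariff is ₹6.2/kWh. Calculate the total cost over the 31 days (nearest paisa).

Runtime = 3 h/day × 31 days = 93 h
Energy = 0.05 kW × 93 h = 4.65 kWh
Cost = 4.65 kWh × ₹6.2/kWh = ₹28.83

₹28.83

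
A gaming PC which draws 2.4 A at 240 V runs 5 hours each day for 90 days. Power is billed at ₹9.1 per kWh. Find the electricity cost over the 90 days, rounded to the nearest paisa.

Power = 2.4 A × 240 V = 576 W = 0.576 kW
Runtime = 5 h/day × 90 days = 450 h
Energy = 0.576 kW × 450 h = 259.2 kWh
Cost = 259.2 kWh × ₹9.1/kWh = ₹2358.72

₹2358.72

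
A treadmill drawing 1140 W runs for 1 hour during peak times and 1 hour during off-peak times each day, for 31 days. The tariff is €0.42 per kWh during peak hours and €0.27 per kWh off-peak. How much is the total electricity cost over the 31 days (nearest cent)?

Peak energy = 1.14 kW × 1 h × 31 = 35.34 kWh
Off-peak energy = 1.14 kW × 1 h × 31 = 35.34 kWh
Cost = 35.34 × €0.42 + 35.34 × €0.27 = €14.8428 + €9.5418 = €24.38

€24.38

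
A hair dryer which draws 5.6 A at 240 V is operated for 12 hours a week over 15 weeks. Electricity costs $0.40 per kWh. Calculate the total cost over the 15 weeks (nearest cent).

$96.77

Power = 5.6 A × 240 V = 1344 W = 1.344 kW
Runtime = 12 h/week × 15 weeks = 180 h
Energy = 1.344 kW × 180 h = 241.92 kWh
Cost = 241.92 kWh × $0.40/kWh = $96.77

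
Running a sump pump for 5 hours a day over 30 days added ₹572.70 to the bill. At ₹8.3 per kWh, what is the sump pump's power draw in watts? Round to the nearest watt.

Energy = ₹572.70 ÷ ₹8.3/kWh = 69 kWh
Runtime = 5 h/day × 30 days = 150 h
Power = 69 kWh ÷ 150 h = 0.46 kW = 460 W

460 W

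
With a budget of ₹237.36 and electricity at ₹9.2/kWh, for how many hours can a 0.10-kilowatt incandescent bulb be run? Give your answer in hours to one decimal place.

258.0 h

Energy available = ₹237.36 ÷ ₹9.2/kWh = 25.8 kWh
Hours = 25.8 kWh ÷ 0.1 kW = 258.0 h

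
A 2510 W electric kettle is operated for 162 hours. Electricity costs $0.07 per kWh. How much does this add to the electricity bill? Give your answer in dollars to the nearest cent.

$28.46

Energy = 2.51 kW × 162 h = 406.62 kWh
Cost = 406.62 kWh × $0.07/kWh = $28.46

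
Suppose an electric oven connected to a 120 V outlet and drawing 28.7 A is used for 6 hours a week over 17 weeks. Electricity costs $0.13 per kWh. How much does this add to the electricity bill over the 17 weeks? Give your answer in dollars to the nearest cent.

Power = 28.7 A × 120 V = 3444 W = 3.444 kW
Runtime = 6 h/week × 17 weeks = 102 h
Energy = 3.444 kW × 102 h = 351.288 kWh
Cost = 351.288 kWh × $0.13/kWh = $45.67

$45.67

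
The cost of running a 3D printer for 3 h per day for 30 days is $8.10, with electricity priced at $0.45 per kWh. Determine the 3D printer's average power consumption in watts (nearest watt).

200 W

Energy = $8.10 ÷ $0.45/kWh = 18 kWh
Runtime = 3 h/day × 30 days = 90 h
Power = 18 kWh ÷ 90 h = 0.2 kW = 200 W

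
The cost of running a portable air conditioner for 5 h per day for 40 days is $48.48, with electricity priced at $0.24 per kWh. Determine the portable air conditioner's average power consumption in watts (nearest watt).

1010 W

Energy = $48.48 ÷ $0.24/kWh = 202 kWh
Runtime = 5 h/day × 40 days = 200 h
Power = 202 kWh ÷ 200 h = 1.01 kW = 1010 W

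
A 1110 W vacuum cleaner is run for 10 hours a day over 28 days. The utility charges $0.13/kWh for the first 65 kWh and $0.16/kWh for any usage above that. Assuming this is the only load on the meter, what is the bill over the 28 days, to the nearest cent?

Runtime = 10 h/day × 28 days = 280 h
Energy = 1.11 kW × 280 h = 310.8 kWh
Tier 1 (0–65 kWh): 65 × $0.13 = $8.45
Above 65 kWh: 245.8 × $0.16 = $39.328
Bill = $47.78

$47.78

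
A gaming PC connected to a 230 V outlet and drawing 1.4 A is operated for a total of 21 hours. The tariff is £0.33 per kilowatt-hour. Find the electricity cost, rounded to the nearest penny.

Power = 1.4 A × 230 V = 322 W = 0.322 kW
Energy = 0.322 kW × 21 h = 6.762 kWh
Cost = 6.762 kWh × £0.33/kWh = £2.23

£2.23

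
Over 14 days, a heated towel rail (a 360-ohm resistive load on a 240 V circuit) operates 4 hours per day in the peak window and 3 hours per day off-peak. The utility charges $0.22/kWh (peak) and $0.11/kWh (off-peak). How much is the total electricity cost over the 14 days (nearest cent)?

Power = V²/R = 240²/360 = 160 W = 0.16 kW
Peak energy = 0.16 kW × 4 h × 14 = 8.96 kWh
Off-peak energy = 0.16 kW × 3 h × 14 = 6.72 kWh
Cost = 8.96 × $0.22 + 6.72 × $0.11 = $1.9712 + $0.7392 = $2.71

$2.71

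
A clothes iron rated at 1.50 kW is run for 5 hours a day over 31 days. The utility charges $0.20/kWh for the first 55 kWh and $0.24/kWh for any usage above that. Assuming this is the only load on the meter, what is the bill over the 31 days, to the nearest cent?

$53.60

Runtime = 5 h/day × 31 days = 155 h
Energy = 1.5 kW × 155 h = 232.5 kWh
Tier 1 (0–55 kWh): 55 × $0.20 = $11
Above 55 kWh: 177.5 × $0.24 = $42.6
Bill = $53.60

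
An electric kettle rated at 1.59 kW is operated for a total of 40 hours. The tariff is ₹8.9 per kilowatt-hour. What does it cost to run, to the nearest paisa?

Energy = 1.59 kW × 40 h = 63.6 kWh
Cost = 63.6 kWh × ₹8.9/kWh = ₹566.04

₹566.04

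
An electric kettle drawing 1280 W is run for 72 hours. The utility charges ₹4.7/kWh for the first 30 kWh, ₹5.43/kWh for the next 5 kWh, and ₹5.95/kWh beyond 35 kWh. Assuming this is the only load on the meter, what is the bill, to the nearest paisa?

₹508.25

Energy = 1.28 kW × 72 h = 92.16 kWh
Tier 1 (0–30 kWh): 30 × ₹4.7 = ₹141
Tier 2 (30–35 kWh): 5 × ₹5.43 = ₹27.15
Above 35 kWh: 57.16 × ₹5.95 = ₹340.102
Bill = ₹508.25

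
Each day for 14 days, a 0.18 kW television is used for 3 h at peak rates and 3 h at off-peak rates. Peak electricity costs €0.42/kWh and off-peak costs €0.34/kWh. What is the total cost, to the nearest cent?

Peak energy = 0.18 kW × 3 h × 14 = 7.56 kWh
Off-peak energy = 0.18 kW × 3 h × 14 = 7.56 kWh
Cost = 7.56 × €0.42 + 7.56 × €0.34 = €3.1752 + €2.5704 = €5.75

€5.75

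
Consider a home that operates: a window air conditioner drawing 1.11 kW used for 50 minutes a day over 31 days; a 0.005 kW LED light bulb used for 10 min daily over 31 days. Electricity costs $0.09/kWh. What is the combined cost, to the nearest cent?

$2.58

window air conditioner: Runtime = 50 min × 31 = 1550 min = 25.833333… h
window air conditioner: 1.11 kW × 25.833333… h = 28.675 kWh
LED light bulb: Runtime = 10 min × 31 = 310 min = 5.166666… h
LED light bulb: 0.005 kW × 5.166666… h = 0.025833… kWh
Total energy = 28.700833… kWh
Cost = 28.700833… × $0.09 = $2.58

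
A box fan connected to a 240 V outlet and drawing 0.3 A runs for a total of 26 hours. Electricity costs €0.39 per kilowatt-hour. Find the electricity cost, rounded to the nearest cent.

Power = 0.3 A × 240 V = 72 W = 0.072 kW
Energy = 0.072 kW × 26 h = 1.872 kWh
Cost = 1.872 kWh × €0.39/kWh = €0.73

€0.73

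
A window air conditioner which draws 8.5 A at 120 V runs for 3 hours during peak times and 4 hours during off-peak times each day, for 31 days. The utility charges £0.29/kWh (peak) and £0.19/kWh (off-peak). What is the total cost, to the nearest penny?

£51.54

Power = 8.5 A × 120 V = 1020 W = 1.02 kW
Peak energy = 1.02 kW × 3 h × 31 = 94.86 kWh
Off-peak energy = 1.02 kW × 4 h × 31 = 126.48 kWh
Cost = 94.86 × £0.29 + 126.48 × £0.19 = £27.5094 + £24.0312 = £51.54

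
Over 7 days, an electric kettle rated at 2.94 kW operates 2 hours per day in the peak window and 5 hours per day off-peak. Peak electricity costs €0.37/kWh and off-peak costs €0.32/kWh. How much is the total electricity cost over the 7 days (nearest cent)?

€48.16

Peak energy = 2.94 kW × 2 h × 7 = 41.16 kWh
Off-peak energy = 2.94 kW × 5 h × 7 = 102.9 kWh
Cost = 41.16 × €0.37 + 102.9 × €0.32 = €15.2292 + €32.928 = €48.16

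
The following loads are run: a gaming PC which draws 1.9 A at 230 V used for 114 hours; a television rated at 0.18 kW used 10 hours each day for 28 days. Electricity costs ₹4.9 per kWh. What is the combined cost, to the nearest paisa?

₹491.07

gaming PC: Power = 1.9 A × 230 V = 437 W = 0.437 kW
gaming PC: 0.437 kW × 114 h = 49.818 kWh
television: Runtime = 10 h/day × 28 days = 280 h
television: 0.18 kW × 280 h = 50.4 kWh
Total energy = 100.218 kWh
Cost = 100.218 × ₹4.9 = ₹491.07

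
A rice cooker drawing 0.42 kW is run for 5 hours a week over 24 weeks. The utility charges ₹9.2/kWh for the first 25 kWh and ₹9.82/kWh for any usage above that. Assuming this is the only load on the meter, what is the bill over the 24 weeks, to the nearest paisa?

₹479.43

Runtime = 5 h/week × 24 weeks = 120 h
Energy = 0.42 kW × 120 h = 50.4 kWh
Tier 1 (0–25 kWh): 25 × ₹9.2 = ₹230
Above 25 kWh: 25.4 × ₹9.82 = ₹249.428
Bill = ₹479.43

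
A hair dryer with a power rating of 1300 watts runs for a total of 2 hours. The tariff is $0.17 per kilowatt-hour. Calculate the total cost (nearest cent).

$0.44

Energy = 1.3 kW × 2 h = 2.6 kWh
Cost = 2.6 kWh × $0.17/kWh = $0.44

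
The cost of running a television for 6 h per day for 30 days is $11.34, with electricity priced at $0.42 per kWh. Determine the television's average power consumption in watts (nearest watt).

150 W

Energy = $11.34 ÷ $0.42/kWh = 27 kWh
Runtime = 6 h/day × 30 days = 180 h
Power = 27 kWh ÷ 180 h = 0.15 kW = 150 W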